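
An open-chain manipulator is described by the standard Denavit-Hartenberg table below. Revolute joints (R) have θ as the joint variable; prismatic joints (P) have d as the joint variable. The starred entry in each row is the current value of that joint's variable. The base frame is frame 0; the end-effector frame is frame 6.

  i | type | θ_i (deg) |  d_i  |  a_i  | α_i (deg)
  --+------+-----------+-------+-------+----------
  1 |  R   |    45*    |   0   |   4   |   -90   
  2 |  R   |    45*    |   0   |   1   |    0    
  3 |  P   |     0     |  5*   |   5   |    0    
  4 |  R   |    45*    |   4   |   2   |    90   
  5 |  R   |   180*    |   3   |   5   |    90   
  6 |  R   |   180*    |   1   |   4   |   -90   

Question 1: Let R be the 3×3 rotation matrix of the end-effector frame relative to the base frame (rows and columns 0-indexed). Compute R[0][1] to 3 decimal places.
0.707

End-effector y-axis (col 1 of R) = (0.7071,-0.7071,0.0000)
R[0][1] = 0.7071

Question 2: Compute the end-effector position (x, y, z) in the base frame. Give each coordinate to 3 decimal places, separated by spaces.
after link 1: o_1 = (2.8284, 2.8284, 0.0000)
after link 2: o_2 = (3.3284, 3.3284, -0.7071)
after link 3: o_3 = (2.2929, 9.3640, -4.2426)
after link 4: o_4 = (-0.5355, 12.1924, -6.2426)
after link 5: o_5 = (1.5858, 14.3137, -1.2426)
after link 6: o_6 = (0.8787, 15.0208, -5.2426)

0.879 15.021 -5.243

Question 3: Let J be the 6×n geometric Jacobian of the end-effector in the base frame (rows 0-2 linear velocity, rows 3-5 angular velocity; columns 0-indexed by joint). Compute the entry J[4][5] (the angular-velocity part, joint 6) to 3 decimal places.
axis z_5 = (-0.7071,0.7071,-0.0000); lever o_n−o_5 = (-0.7071,0.7071,-4.0000)
cross product → J_v[:, 5] = (-2.8284,-2.8284,-0.0000)
J_ω[:, 5] = z_5
entry J[4][5] = 0.7071

0.707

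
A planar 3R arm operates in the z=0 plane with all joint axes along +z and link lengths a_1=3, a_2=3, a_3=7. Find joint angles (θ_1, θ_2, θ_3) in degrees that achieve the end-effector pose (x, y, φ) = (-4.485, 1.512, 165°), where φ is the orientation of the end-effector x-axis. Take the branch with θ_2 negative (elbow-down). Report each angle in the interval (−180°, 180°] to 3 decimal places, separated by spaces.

wrist centre = target − a_3·(cos φ, sin φ) = (2.2765, -0.2997)
cos θ_2 = (5.2722−3²−3²)/(2·3·3) = -0.7071; θ_2 = -134.9994° (elbow-down)
β = atan2(-0.2997,2.2765) = -7.5007°; ψ = atan2(-2.1213,0.8787) = -67.4997°
θ_1 = β − ψ = 59.9990°
θ_3 = φ − θ_1 − θ_2 = -119.9996° (wrapped to (-180°,180°])

59.999 -134.999 -120.000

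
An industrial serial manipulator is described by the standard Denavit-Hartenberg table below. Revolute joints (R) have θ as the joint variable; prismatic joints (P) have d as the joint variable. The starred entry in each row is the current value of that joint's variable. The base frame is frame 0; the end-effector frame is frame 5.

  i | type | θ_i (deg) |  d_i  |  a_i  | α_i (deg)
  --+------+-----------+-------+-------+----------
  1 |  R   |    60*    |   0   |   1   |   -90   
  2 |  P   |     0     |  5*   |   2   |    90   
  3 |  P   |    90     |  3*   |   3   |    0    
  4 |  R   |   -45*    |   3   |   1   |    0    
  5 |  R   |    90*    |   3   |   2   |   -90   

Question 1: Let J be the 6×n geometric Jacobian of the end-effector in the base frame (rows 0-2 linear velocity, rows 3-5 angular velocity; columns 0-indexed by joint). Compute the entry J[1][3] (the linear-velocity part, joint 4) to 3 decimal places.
axis z_3 = (0.0000,0.0000,1.0000); lever o_n−o_3 = (-2.1907,0.4483,6.0000)
cross product → J_v[:, 3] = (-0.4483,-2.1907,0.0000)
J_ω[:, 3] = z_3
entry J[1][3] = -2.1907

-2.191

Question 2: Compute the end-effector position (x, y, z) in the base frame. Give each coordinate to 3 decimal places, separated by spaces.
-7.619 7.046 9.000

after link 1: o_1 = (0.5000, 0.8660, 0.0000)
after link 2: o_2 = (-2.8301, 5.0981, 0.0000)
after link 3: o_3 = (-5.4282, 6.5981, 3.0000)
after link 4: o_4 = (-5.6870, 7.5640, 6.0000)
after link 5: o_5 = (-7.6189, 7.0464, 9.0000)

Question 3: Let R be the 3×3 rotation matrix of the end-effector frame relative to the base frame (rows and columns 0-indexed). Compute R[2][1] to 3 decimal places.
End-effector y-axis (col 1 of R) = (0.0000,-0.0000,-1.0000)
R[2][1] = -1.0000

-1.000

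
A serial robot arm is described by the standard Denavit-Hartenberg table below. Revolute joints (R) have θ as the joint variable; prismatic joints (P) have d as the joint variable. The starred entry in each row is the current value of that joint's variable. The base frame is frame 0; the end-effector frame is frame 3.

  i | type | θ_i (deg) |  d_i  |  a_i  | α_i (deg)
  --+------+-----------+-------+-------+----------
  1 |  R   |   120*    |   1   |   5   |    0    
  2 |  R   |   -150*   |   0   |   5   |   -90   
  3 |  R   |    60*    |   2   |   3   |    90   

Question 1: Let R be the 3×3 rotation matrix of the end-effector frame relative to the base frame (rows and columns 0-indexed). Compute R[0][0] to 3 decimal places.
End-effector x-axis (col 0 of R) = (0.4330,-0.2500,-0.8660)
R[0][0] = 0.4330

0.433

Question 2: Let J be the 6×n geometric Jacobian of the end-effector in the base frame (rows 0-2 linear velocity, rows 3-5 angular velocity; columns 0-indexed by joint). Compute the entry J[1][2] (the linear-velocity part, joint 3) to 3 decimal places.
1.299

axis z_2 = (0.5000,0.8660,0.0000); lever o_n−o_2 = (2.2990,0.9821,-2.5981)
cross product → J_v[:, 2] = (-2.2500,1.2990,-1.5000)
J_ω[:, 2] = z_2
entry J[1][2] = 1.2990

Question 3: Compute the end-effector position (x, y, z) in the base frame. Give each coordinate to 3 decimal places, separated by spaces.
after link 1: o_1 = (-2.5000, 4.3301, 1.0000)
after link 2: o_2 = (1.8301, 1.8301, 1.0000)
after link 3: o_3 = (4.1292, 2.8122, -1.5981)

4.129 2.812 -1.598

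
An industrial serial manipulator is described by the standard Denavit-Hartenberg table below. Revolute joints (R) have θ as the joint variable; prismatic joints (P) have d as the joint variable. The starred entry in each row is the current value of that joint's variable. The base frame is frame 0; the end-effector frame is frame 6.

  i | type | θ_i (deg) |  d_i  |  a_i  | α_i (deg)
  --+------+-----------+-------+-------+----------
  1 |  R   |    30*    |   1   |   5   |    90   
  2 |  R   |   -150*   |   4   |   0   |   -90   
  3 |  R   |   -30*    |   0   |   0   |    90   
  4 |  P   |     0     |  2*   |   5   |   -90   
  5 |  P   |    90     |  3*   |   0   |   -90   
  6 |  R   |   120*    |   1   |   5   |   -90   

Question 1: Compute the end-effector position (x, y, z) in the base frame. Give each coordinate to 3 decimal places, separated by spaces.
after link 1: o_1 = (4.3301, 2.5000, 1.0000)
after link 2: o_2 = (6.3301, -0.9641, 1.0000)
after link 3: o_3 = (6.3301, -0.9641, 1.0000)
after link 4: o_4 = (5.9486, -6.0712, -0.6651)
after link 5: o_5 = (7.2476, -5.3212, -3.2631)
after link 6: o_6 = (7.7921, -6.9294, 1.5449)

7.792 -6.929 1.545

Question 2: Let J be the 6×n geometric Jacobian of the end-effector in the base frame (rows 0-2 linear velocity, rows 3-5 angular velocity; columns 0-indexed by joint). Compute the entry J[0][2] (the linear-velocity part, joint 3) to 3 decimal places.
-5.030

axis z_2 = (0.4330,0.2500,-0.8660); lever o_n−o_2 = (1.4620,-5.9653,0.5449)
cross product → J_v[:, 2] = (-5.0299,-1.5021,-2.9486)
J_ω[:, 2] = z_2
entry J[0][2] = -5.0299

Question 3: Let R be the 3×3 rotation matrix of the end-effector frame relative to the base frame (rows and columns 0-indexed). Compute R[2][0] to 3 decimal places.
0.875

End-effector x-axis (col 0 of R) = (0.0290,-0.4833,0.8750)
R[2][0] = 0.8750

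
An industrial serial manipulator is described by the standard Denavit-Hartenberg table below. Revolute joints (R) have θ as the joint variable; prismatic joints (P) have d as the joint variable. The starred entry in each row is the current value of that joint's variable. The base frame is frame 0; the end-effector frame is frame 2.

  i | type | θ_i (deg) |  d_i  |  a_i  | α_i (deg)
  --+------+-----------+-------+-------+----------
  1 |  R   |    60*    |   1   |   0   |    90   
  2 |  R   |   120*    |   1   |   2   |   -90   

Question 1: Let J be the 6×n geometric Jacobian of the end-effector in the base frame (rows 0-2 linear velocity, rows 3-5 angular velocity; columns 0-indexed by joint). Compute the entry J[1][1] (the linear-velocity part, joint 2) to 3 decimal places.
-1.500

axis z_1 = (0.8660,-0.5000,0.0000); lever o_n−o_1 = (0.3660,-1.3660,1.7321)
cross product → J_v[:, 1] = (-0.8660,-1.5000,-1.0000)
J_ω[:, 1] = z_1
entry J[1][1] = -1.5000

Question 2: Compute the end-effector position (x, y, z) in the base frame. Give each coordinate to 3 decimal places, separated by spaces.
after link 1: o_1 = (0.0000, 0.0000, 1.0000)
after link 2: o_2 = (0.3660, -1.3660, 2.7321)

0.366 -1.366 2.732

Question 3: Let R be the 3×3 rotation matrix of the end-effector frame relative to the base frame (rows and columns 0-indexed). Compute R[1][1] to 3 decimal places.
0.500

End-effector y-axis (col 1 of R) = (-0.8660,0.5000,-0.0000)
R[1][1] = 0.5000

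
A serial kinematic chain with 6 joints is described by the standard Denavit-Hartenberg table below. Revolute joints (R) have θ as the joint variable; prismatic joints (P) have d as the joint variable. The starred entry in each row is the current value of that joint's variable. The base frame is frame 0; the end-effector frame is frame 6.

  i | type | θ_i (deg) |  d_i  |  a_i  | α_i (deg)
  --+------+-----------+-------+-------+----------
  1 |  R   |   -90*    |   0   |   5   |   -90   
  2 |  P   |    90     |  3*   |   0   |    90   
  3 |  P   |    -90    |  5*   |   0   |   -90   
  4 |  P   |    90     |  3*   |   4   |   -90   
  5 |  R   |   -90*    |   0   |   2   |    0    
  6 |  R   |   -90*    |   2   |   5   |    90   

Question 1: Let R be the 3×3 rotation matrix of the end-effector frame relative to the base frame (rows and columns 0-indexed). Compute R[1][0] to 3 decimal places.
-1.000

End-effector x-axis (col 0 of R) = (0.0000,-1.0000,0.0000)
R[1][0] = -1.0000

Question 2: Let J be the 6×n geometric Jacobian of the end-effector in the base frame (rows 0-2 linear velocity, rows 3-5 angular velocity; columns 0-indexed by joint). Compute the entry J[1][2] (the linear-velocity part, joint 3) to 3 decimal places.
prismatic axis z_2 = (0.0000,-1.0000,0.0000)
J_v[:, 2] = z_2; J_ω[:, 2] = (0,0,0)
entry J[1][2] = -1.0000

-1.000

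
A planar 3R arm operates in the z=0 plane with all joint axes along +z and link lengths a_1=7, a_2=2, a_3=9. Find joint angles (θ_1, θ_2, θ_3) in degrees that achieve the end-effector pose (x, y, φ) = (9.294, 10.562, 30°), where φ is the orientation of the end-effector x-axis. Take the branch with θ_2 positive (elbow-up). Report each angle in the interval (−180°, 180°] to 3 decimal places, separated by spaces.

wrist centre = target − a_3·(cos φ, sin φ) = (1.4998, 6.0620)
cos θ_2 = (38.9972−7²−2²)/(2·7·2) = -0.5001; θ_2 = 120.0067° (elbow-up)
β = atan2(6.0620,1.4998) = 76.1038°; ψ = atan2(1.7319,5.9998) = 16.1016°
θ_1 = β − ψ = 60.0022°
θ_3 = φ − θ_1 − θ_2 = -150.0089° (wrapped to (-180°,180°])

60.002 120.007 -150.009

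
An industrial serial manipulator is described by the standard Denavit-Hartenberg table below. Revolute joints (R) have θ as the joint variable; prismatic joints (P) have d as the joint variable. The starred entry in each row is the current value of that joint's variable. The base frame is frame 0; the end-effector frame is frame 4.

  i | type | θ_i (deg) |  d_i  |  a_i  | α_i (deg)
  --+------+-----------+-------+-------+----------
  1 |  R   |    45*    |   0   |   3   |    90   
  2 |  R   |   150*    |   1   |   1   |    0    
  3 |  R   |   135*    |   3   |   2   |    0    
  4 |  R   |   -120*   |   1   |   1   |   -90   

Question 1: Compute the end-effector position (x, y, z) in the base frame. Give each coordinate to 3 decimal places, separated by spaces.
after link 1: o_1 = (2.1213, 2.1213, 0.0000)
after link 2: o_2 = (2.2161, 0.8018, 0.5000)
after link 3: o_3 = (4.7034, -0.9535, -1.4319)
after link 4: o_4 = (4.7275, -2.3436, -1.1730)

4.727 -2.344 -1.173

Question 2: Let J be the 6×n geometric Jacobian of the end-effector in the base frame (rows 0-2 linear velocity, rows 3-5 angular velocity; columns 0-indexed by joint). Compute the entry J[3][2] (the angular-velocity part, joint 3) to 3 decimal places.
0.707

axis z_2 = (0.7071,-0.7071,0.0000); lever o_n−o_2 = (2.5114,-3.1454,-1.6730)
cross product → J_v[:, 2] = (1.1830,1.1830,-0.4483)
J_ω[:, 2] = z_2
entry J[3][2] = 0.7071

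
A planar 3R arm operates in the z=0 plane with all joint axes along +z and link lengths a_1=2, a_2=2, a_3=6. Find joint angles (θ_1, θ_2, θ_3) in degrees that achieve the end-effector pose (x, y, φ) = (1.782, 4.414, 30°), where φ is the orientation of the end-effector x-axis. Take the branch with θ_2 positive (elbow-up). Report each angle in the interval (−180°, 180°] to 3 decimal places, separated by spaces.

134.998 45.010 -150.008

wrist centre = target − a_3·(cos φ, sin φ) = (-3.4142, 1.4140)
cos θ_2 = (13.6558−2²−2²)/(2·2·2) = 0.7070; θ_2 = 45.0103° (elbow-up)
β = atan2(1.4140,-3.4142) = 157.5027°; ψ = atan2(1.4145,3.4140) = 22.5052°
θ_1 = β − ψ = 134.9975°
θ_3 = φ − θ_1 − θ_2 = -150.0079° (wrapped to (-180°,180°])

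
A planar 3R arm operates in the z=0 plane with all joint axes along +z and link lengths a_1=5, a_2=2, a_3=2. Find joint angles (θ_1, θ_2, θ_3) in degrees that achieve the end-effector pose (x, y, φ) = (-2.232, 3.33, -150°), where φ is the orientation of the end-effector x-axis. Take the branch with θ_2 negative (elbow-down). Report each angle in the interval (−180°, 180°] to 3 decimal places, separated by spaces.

119.999 -120.004 -149.996

wrist centre = target − a_3·(cos φ, sin φ) = (-0.4999, 4.3300)
cos θ_2 = (18.9988−5²−2²)/(2·5·2) = -0.5001; θ_2 = -120.0038° (elbow-down)
β = atan2(4.3300,-0.4999) = 96.5863°; ψ = atan2(-1.7320,3.9999) = -23.4130°
θ_1 = β − ψ = 119.9993°
θ_3 = φ − θ_1 − θ_2 = -149.9955° (wrapped to (-180°,180°])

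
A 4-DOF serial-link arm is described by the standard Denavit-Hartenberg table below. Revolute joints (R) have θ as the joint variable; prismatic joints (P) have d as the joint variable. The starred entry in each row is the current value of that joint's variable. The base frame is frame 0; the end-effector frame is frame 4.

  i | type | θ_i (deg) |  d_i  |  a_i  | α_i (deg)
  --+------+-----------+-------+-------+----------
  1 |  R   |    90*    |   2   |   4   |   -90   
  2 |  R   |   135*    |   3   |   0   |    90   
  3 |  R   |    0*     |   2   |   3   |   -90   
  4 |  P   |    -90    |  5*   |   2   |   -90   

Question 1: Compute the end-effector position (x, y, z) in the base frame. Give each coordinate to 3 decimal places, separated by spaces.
after link 1: o_1 = (0.0000, 4.0000, 2.0000)
after link 2: o_2 = (-3.0000, 4.0000, 2.0000)
after link 3: o_3 = (-3.0000, 3.2929, -1.5355)
after link 4: o_4 = (-8.0000, 4.7071, -2.9497)

-8.000 4.707 -2.950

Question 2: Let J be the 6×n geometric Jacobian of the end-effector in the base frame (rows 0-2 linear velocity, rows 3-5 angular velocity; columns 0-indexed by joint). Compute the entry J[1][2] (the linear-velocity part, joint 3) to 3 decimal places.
axis z_2 = (-0.0000,0.7071,-0.7071); lever o_n−o_2 = (-5.0000,0.7071,-4.9497)
cross product → J_v[:, 2] = (-3.0000,3.5355,3.5355)
J_ω[:, 2] = z_2
entry J[1][2] = 3.5355

3.536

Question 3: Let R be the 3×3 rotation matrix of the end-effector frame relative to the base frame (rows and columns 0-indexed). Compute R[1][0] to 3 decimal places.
0.707

End-effector x-axis (col 0 of R) = (0.0000,0.7071,-0.7071)
R[1][0] = 0.7071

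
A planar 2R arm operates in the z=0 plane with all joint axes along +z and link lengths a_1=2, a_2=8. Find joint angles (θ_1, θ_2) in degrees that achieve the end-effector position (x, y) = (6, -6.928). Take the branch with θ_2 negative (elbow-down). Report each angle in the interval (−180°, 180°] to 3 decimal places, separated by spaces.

0.006 -60.006

cos θ_2 = (83.9972−2²−8²)/(2·2·8) = 0.4999; θ_2 = -60.0058° (elbow-down)
β = atan2(-6.9280,6.0000) = -49.1058°; ψ = atan2(-6.9286,5.9993) = -49.1116°
θ_1 = β − ψ = 0.0058°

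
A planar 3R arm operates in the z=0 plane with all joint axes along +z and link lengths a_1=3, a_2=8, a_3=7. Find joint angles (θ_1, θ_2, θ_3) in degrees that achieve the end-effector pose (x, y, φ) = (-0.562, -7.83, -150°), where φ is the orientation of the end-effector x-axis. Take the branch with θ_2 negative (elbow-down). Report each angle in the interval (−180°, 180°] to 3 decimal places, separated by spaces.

wrist centre = target − a_3·(cos φ, sin φ) = (5.5002, -4.3300)
cos θ_2 = (49.0009−3²−8²)/(2·3·8) = -0.5000; θ_2 = -119.9988° (elbow-down)
β = atan2(-4.3300,5.5002) = -38.2115°; ψ = atan2(-6.9283,-0.9999) = -98.2120°
θ_1 = β − ψ = 60.0005°
θ_3 = φ − θ_1 − θ_2 = -90.0016° (wrapped to (-180°,180°])

60.000 -119.999 -90.002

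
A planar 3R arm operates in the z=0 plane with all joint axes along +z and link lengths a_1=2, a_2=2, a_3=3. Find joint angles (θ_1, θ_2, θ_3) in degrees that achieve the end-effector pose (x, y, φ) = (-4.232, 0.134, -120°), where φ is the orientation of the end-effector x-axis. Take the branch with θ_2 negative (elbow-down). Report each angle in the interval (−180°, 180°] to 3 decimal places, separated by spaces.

150.000 -30.002 120.002

wrist centre = target − a_3·(cos φ, sin φ) = (-2.7320, 2.7321)
cos θ_2 = (14.9281−2²−2²)/(2·2·2) = 0.8660; θ_2 = -30.0020° (elbow-down)
β = atan2(2.7321,-2.7320) = 134.9992°; ψ = atan2(-1.0001,3.7320) = -15.0010°
θ_1 = β − ψ = 150.0002°
θ_3 = φ − θ_1 − θ_2 = 120.0018° (wrapped to (-180°,180°])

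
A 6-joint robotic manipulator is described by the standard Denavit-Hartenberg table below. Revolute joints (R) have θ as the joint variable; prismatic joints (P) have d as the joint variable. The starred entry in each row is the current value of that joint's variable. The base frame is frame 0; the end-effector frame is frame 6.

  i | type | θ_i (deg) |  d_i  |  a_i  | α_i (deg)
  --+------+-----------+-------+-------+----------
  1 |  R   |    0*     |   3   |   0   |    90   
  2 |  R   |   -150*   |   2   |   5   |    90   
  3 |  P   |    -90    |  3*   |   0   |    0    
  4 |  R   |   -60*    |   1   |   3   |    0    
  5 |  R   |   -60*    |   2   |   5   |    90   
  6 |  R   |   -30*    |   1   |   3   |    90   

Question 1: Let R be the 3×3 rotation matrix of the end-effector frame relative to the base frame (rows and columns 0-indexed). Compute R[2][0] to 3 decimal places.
-0.058

End-effector x-axis (col 0 of R) = (0.8995,-0.4330,-0.0580)
R[2][0] = -0.0580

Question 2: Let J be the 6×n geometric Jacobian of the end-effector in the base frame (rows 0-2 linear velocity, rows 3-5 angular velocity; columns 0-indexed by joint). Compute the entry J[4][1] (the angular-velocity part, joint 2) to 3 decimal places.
-1.000

axis z_1 = (0.0000,-1.0000,0.0000); lever o_n−o_1 = (0.9354,-5.1651,5.7362)
cross product → J_v[:, 1] = (-5.7362,0.0000,0.9354)
J_ω[:, 1] = z_1
entry J[4][1] = -1.0000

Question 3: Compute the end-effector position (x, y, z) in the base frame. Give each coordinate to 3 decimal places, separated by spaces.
0.935 -5.165 8.736

after link 1: o_1 = (0.0000, 0.0000, 3.0000)
after link 2: o_2 = (-4.3301, -2.0000, 0.5000)
after link 3: o_3 = (-5.8301, -2.0000, 3.0981)
after link 4: o_4 = (-4.0801, -0.5000, 5.2631)
after link 5: o_5 = (-1.3301, -3.0000, 9.1603)
after link 6: o_6 = (0.9354, -5.1651, 8.7362)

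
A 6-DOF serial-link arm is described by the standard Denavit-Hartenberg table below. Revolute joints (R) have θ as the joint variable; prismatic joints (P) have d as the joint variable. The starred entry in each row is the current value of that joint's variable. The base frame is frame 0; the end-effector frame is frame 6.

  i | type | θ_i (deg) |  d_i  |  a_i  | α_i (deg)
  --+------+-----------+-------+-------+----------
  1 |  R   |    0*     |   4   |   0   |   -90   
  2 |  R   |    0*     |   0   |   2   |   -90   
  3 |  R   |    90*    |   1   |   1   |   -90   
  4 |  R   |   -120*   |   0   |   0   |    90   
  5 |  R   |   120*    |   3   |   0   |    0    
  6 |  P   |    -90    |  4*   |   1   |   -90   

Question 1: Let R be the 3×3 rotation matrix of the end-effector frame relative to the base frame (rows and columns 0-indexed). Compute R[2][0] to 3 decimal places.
End-effector x-axis (col 0 of R) = (-0.5000,0.4330,-0.7500)
R[2][0] = -0.7500

-0.750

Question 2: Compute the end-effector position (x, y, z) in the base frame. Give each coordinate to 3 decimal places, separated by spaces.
after link 1: o_1 = (0.0000, 0.0000, 4.0000)
after link 2: o_2 = (2.0000, 0.0000, 4.0000)
after link 3: o_3 = (2.0000, -1.0000, 3.0000)
after link 4: o_4 = (2.0000, -1.0000, 3.0000)
after link 5: o_5 = (2.0000, 1.5981, 4.5000)
after link 6: o_6 = (1.5000, 5.4952, 5.7500)

1.500 5.495 5.750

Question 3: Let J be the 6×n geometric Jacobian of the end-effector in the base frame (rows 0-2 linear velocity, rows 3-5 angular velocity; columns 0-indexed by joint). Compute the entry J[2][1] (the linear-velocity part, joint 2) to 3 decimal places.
-1.500

axis z_1 = (0.0000,1.0000,0.0000); lever o_n−o_1 = (1.5000,5.4952,1.7500)
cross product → J_v[:, 1] = (1.7500,0.0000,-1.5000)
J_ω[:, 1] = z_1
entry J[2][1] = -1.5000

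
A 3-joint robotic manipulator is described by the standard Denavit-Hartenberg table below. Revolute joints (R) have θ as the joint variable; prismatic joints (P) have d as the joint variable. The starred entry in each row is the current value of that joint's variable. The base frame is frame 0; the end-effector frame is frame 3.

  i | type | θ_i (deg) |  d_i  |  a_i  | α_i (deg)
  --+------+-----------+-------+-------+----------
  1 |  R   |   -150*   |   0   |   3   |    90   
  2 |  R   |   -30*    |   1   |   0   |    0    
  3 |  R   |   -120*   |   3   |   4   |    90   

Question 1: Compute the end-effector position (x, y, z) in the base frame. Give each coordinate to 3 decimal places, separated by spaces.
-1.598 3.696 -2.000

after link 1: o_1 = (-2.5981, -1.5000, 0.0000)
after link 2: o_2 = (-3.0981, -0.6340, 0.0000)
after link 3: o_3 = (-1.5981, 3.6962, -2.0000)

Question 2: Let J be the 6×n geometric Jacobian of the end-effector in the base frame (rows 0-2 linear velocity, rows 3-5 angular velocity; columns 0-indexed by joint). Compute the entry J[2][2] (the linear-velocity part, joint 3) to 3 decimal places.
axis z_2 = (-0.5000,0.8660,0.0000); lever o_n−o_2 = (1.5000,4.3301,-2.0000)
cross product → J_v[:, 2] = (-1.7321,-1.0000,-3.4641)
J_ω[:, 2] = z_2
entry J[2][2] = -3.4641

-3.464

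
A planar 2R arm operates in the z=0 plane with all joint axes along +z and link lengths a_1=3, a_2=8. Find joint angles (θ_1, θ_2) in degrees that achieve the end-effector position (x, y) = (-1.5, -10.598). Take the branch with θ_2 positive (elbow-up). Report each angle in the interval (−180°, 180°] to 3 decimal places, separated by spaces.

-120.003 30.004

cos θ_2 = (114.5676−3²−8²)/(2·3·8) = 0.8660; θ_2 = 30.0039° (elbow-up)
β = atan2(-10.5980,-1.5000) = -98.0559°; ψ = atan2(4.0005,9.9279) = 21.9470°
θ_1 = β − ψ = -120.0029°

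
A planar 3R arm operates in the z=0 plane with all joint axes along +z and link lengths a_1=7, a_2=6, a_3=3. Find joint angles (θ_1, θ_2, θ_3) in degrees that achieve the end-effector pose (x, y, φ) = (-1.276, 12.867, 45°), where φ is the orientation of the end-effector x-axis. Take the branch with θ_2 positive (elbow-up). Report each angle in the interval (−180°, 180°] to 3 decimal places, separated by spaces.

wrist centre = target − a_3·(cos φ, sin φ) = (-3.3973, 10.7457)
cos θ_2 = (127.0114−7²−6²)/(2·7·6) = 0.5001; θ_2 = 59.9910° (elbow-up)
β = atan2(10.7457,-3.3973) = 107.5447°; ψ = atan2(5.1957,10.0008) = 27.4530°
θ_1 = β − ψ = 80.0917°
θ_3 = φ − θ_1 − θ_2 = -95.0827° (wrapped to (-180°,180°])

80.092 59.991 -95.083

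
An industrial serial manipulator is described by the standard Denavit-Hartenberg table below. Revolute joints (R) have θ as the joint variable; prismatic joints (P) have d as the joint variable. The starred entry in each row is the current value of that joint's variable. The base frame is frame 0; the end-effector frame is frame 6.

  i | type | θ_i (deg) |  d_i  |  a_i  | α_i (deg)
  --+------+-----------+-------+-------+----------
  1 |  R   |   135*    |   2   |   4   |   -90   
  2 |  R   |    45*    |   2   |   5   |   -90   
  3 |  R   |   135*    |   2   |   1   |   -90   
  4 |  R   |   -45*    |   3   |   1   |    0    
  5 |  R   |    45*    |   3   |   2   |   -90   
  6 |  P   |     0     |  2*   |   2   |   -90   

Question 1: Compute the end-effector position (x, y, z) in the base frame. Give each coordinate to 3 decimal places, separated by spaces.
after link 1: o_1 = (-2.8284, 2.8284, 2.0000)
after link 2: o_2 = (-6.7426, 3.9142, -1.5355)
after link 3: o_3 = (-4.8891, 3.0607, -2.4497)
after link 4: o_4 = (-4.3713, 0.2500, -1.0962)
after link 5: o_5 = (-3.1036, -2.0178, 1.4038)
after link 6: o_6 = (-2.3964, -0.7249, 3.8180)

-2.396 -0.725 3.818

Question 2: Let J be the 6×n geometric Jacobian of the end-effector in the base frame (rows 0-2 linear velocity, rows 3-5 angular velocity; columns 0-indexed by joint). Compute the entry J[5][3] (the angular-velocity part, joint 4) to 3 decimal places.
0.500

axis z_3 = (-0.1464,-0.8536,0.5000); lever o_n−o_3 = (2.4926,-3.7855,6.2678)
cross product → J_v[:, 3] = (-3.4571,2.1642,2.6820)
J_ω[:, 3] = z_3
entry J[5][3] = 0.5000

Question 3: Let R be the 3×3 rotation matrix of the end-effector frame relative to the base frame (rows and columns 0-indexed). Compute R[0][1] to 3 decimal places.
0.500

End-effector y-axis (col 1 of R) = (0.5000,-0.5000,-0.7071)
R[0][1] = 0.5000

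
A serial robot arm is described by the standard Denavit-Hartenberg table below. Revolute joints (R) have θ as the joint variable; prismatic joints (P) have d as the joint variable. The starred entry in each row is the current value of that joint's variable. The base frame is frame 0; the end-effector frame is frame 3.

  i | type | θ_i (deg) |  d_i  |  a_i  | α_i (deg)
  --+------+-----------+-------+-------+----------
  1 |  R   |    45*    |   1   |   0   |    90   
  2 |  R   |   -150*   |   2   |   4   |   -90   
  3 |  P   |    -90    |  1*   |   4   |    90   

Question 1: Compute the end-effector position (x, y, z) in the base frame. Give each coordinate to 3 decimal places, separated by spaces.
after link 1: o_1 = (0.0000, 0.0000, 1.0000)
after link 2: o_2 = (-1.0353, -3.8637, -1.0000)
after link 3: o_3 = (2.1467, -6.3386, -1.8660)

2.147 -6.339 -1.866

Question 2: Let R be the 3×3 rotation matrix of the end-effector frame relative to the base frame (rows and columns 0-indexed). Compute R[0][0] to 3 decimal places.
0.707

End-effector x-axis (col 0 of R) = (0.7071,-0.7071,0.0000)
R[0][0] = 0.7071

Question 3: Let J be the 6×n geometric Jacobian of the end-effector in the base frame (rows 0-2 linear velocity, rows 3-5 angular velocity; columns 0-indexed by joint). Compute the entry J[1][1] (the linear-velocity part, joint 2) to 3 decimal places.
2.027

axis z_1 = (0.7071,-0.7071,0.0000); lever o_n−o_1 = (2.1467,-6.3386,-2.8660)
cross product → J_v[:, 1] = (2.0266,2.0266,-2.9641)
J_ω[:, 1] = z_1
entry J[1][1] = 2.0266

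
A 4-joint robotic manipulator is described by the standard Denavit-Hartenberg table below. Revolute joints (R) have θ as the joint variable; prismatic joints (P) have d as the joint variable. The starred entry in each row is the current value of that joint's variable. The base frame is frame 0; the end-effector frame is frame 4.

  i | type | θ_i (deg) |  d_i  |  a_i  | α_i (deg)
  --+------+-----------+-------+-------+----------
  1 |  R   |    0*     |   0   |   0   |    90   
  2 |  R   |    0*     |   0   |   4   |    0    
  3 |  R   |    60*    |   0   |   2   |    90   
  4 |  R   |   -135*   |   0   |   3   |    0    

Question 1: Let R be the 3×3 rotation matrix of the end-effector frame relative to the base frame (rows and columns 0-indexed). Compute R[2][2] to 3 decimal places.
-0.500

End-effector z-axis (col 2 of R) = (0.8660,-0.0000,-0.5000)
R[2][2] = -0.5000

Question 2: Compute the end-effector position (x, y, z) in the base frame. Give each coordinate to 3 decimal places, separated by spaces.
after link 1: o_1 = (0.0000, 0.0000, 0.0000)
after link 2: o_2 = (4.0000, 0.0000, 0.0000)
after link 3: o_3 = (5.0000, 0.0000, 1.7321)
after link 4: o_4 = (3.9393, 2.1213, -0.1051)

3.939 2.121 -0.105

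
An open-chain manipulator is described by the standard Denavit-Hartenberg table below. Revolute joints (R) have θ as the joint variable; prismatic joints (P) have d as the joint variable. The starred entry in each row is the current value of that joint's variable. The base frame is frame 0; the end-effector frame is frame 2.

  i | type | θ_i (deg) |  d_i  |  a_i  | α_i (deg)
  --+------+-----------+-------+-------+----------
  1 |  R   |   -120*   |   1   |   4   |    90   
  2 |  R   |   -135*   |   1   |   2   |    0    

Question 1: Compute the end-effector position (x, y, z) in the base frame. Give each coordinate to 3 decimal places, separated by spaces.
-2.159 -1.739 -0.414

after link 1: o_1 = (-2.0000, -3.4641, 1.0000)
after link 2: o_2 = (-2.1589, -1.7394, -0.4142)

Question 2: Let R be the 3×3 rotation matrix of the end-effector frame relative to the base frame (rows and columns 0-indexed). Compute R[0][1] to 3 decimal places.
-0.354

End-effector y-axis (col 1 of R) = (-0.3536,-0.6124,-0.7071)
R[0][1] = -0.3536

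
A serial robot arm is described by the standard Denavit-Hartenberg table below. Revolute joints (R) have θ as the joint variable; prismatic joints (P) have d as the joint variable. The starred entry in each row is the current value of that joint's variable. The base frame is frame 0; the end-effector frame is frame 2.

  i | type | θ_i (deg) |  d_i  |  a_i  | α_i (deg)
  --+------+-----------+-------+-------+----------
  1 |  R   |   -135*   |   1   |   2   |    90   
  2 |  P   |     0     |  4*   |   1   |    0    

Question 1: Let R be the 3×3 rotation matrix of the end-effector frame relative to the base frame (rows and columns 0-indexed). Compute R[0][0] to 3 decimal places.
-0.707

End-effector x-axis (col 0 of R) = (-0.7071,-0.7071,0.0000)
R[0][0] = -0.7071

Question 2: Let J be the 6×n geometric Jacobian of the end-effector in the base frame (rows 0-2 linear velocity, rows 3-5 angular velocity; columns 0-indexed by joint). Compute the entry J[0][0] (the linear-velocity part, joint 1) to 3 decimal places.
-0.707

axis z_0 = ẑ; lever o_n−o_0 = (-4.9497,0.7071,1.0000)
cross product → J_v[:, 0] = (-0.7071,-4.9497,0.0000)
J_ω[:, 0] = z_0
entry J[0][0] = -0.7071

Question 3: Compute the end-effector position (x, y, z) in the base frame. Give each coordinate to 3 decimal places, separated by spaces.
-4.950 0.707 1.000

after link 1: o_1 = (-1.4142, -1.4142, 1.0000)
after link 2: o_2 = (-4.9497, 0.7071, 1.0000)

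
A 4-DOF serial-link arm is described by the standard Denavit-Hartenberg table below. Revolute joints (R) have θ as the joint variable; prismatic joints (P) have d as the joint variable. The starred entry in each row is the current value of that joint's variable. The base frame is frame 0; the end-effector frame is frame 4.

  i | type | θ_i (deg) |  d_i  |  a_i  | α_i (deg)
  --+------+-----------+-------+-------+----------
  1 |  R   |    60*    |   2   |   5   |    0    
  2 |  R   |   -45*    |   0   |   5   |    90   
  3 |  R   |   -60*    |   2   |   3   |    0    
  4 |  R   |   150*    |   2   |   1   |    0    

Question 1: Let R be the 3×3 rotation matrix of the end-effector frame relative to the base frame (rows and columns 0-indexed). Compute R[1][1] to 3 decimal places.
End-effector y-axis (col 1 of R) = (-0.9659,-0.2588,-0.0000)
R[1][1] = -0.2588

-0.259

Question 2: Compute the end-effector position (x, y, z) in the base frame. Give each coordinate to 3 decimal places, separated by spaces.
9.814 2.149 0.402

after link 1: o_1 = (2.5000, 4.3301, 2.0000)
after link 2: o_2 = (7.3296, 5.6242, 2.0000)
after link 3: o_3 = (9.2962, 4.0806, -0.5981)
after link 4: o_4 = (9.8138, 2.1487, 0.4019)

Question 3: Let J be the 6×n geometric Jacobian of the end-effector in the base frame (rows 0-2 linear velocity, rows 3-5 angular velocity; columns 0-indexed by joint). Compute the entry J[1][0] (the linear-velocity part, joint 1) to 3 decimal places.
axis z_0 = ẑ; lever o_n−o_0 = (9.8138,2.1487,0.4019)
cross product → J_v[:, 0] = (-2.1487,9.8138,0.0000)
J_ω[:, 0] = z_0
entry J[1][0] = 9.8138

9.814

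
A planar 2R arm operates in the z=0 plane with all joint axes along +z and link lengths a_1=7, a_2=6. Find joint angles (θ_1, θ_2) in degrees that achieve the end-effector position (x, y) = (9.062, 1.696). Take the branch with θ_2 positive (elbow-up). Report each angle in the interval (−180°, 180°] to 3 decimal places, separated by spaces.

-30.002 90.003

cos θ_2 = (84.9963−7²−6²)/(2·7·6) = -0.0000; θ_2 = 90.0026° (elbow-up)
β = atan2(1.6960,9.0620) = 10.6006°; ψ = atan2(6.0000,6.9997) = 40.6024°
θ_1 = β − ψ = -30.0018°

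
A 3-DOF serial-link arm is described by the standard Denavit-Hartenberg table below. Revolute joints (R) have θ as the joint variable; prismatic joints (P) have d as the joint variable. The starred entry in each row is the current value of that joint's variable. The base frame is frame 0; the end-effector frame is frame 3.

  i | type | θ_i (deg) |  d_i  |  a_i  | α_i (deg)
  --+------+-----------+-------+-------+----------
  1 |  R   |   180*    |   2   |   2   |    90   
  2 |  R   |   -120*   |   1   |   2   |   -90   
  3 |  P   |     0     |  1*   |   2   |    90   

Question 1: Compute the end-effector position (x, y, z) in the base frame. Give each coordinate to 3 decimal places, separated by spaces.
-0.866 1.000 -1.964

after link 1: o_1 = (-2.0000, 0.0000, 2.0000)
after link 2: o_2 = (-1.0000, 1.0000, 0.2679)
after link 3: o_3 = (-0.8660, 1.0000, -1.9641)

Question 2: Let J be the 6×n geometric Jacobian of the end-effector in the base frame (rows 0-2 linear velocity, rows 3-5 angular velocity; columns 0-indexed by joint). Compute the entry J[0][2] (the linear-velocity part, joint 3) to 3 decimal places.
-0.866

prismatic axis z_2 = (-0.8660,0.0000,-0.5000)
J_v[:, 2] = z_2; J_ω[:, 2] = (0,0,0)
entry J[0][2] = -0.8660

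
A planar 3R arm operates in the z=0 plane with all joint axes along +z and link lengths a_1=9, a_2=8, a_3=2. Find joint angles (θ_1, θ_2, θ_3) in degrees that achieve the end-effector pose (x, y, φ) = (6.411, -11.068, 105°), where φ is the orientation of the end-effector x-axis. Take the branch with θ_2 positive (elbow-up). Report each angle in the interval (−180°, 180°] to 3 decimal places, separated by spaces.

wrist centre = target − a_3·(cos φ, sin φ) = (6.9286, -12.9999)
cos θ_2 = (217.0022−9²−8²)/(2·9·8) = 0.5000; θ_2 = 59.9990° (elbow-up)
β = atan2(-12.9999,6.9286) = -61.9434°; ψ = atan2(6.9281,13.0001) = 28.0544°
θ_1 = β − ψ = -89.9978°
θ_3 = φ − θ_1 − θ_2 = 134.9988° (wrapped to (-180°,180°])

-89.998 59.999 134.999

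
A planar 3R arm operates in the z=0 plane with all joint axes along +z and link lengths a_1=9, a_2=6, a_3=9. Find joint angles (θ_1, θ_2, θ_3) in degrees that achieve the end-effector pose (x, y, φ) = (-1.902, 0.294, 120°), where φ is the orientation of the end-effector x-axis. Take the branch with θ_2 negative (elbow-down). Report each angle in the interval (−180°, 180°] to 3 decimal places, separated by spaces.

wrist centre = target − a_3·(cos φ, sin φ) = (2.5980, -7.5002)
cos θ_2 = (63.0030−9²−6²)/(2·9·6) = -0.5000; θ_2 = -119.9981° (elbow-down)
β = atan2(-7.5002,2.5980) = -70.8945°; ψ = atan2(-5.1962,6.0002) = -40.8931°
θ_1 = β − ψ = -30.0013°
θ_3 = φ − θ_1 − θ_2 = -90.0005° (wrapped to (-180°,180°])

-30.001 -119.998 -90.001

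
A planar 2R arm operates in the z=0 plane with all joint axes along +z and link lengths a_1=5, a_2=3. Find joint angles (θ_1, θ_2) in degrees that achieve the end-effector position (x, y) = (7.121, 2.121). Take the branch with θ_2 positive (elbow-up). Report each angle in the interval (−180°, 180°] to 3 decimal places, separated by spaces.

cos θ_2 = (55.2073−5²−3²)/(2·5·3) = 0.7069; θ_2 = 45.0160° (elbow-up)
β = atan2(2.1210,7.1210) = 16.5862°; ψ = atan2(2.1219,7.1207) = 16.5936°
θ_1 = β − ψ = -0.0073°

-0.007 45.016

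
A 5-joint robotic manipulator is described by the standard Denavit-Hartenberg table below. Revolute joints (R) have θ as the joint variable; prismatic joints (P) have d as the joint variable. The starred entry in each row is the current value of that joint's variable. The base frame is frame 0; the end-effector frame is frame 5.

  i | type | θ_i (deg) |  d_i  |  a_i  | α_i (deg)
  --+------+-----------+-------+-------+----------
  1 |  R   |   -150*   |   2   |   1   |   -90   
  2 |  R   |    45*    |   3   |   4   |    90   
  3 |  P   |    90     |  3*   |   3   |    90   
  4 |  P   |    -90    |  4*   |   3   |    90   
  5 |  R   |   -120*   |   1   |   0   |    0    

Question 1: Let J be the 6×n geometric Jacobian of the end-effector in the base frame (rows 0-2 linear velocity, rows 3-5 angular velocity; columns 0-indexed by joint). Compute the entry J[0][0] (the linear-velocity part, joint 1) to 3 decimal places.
7.659

axis z_0 = ẑ; lever o_n−o_0 = (-3.2650,-7.6586,-3.6569)
cross product → J_v[:, 0] = (7.6586,-3.2650,0.0000)
J_ω[:, 0] = z_0
entry J[0][0] = 7.6586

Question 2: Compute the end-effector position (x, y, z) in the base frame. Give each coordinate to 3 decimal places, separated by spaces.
-3.265 -7.659 -3.657

after link 1: o_1 = (-0.8660, -0.5000, 2.0000)
after link 2: o_2 = (-1.8155, -4.5123, -0.8284)
after link 3: o_3 = (-2.1526, -8.1710, 1.2929)
after link 4: o_4 = (-2.7650, -8.5246, -3.6569)
after link 5: o_5 = (-3.2650, -7.6586, -3.6569)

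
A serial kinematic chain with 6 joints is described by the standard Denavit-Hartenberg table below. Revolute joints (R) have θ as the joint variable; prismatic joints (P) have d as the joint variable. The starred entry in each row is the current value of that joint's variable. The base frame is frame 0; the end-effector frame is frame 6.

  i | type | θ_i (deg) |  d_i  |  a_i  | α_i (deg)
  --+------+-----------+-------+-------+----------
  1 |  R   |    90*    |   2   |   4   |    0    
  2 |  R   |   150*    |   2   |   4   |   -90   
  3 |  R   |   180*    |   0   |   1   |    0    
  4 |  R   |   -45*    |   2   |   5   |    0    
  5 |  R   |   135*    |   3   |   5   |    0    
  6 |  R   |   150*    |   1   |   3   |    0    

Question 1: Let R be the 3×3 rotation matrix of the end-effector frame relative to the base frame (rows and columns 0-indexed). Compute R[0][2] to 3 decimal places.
End-effector z-axis (col 2 of R) = (0.8660,-0.5000,0.0000)
R[0][2] = 0.8660

0.866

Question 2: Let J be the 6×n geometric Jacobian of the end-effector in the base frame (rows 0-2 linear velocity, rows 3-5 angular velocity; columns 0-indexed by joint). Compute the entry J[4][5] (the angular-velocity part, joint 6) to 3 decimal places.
axis z_5 = (0.8660,-0.5000,0.0000); lever o_n−o_5 = (0.1160,-1.7990,-2.5981)
cross product → J_v[:, 5] = (1.2990,2.2500,-1.5000)
J_ω[:, 5] = z_5
entry J[4][5] = -0.5000

-0.500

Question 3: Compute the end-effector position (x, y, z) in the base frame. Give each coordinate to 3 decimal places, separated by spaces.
after link 1: o_1 = (0.0000, 4.0000, 2.0000)
after link 2: o_2 = (-2.0000, 0.5359, 4.0000)
after link 3: o_3 = (-1.5000, 1.4019, 4.0000)
after link 4: o_4 = (1.9998, 3.4638, 0.4645)
after link 5: o_5 = (4.5979, 1.9638, 5.4645)
after link 6: o_6 = (4.7139, 0.1647, 2.8664)

4.714 0.165 2.866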